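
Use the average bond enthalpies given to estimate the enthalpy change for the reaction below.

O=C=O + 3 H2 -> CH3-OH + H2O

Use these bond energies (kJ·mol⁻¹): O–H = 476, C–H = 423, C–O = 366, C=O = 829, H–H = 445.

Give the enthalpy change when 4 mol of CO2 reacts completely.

ΔH = −280 kJ

Bonds broken (reactants):
  C=O: 2 × 829 = 1658
  H–H: 3 × 445 = 1335
  Σ(broken) = 2993 kJ
Bonds formed (products):
  C–H: 3 × 423 = 1269
  C–O: 1 × 366 = 366
  O–H: 3 × 476 = 1428
  Σ(formed) = 3063 kJ
ΔH = Σ(broken) − Σ(formed) = 2993 − 3063 = −70 kJ
For 4× the reaction as written: 4 × (−70) = −280 kJ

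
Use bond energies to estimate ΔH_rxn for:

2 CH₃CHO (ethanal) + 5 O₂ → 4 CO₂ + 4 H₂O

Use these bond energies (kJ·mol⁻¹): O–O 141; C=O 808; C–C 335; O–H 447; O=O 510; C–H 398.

Bonds broken (reactants):
  C–C: 2 × 335 = 670
  C–H: 8 × 398 = 3184
  C=O: 2 × 808 = 1616
  O=O: 5 × 510 = 2550
  Σ(broken) = 8020 kJ
Bonds formed (products):
  C=O: 8 × 808 = 6464
  O–H: 8 × 447 = 3576
  Σ(formed) = 10040 kJ
ΔH = Σ(broken) − Σ(formed) = 8020 − 10040 = −2020 kJ

ΔH ≈ −2020 kJ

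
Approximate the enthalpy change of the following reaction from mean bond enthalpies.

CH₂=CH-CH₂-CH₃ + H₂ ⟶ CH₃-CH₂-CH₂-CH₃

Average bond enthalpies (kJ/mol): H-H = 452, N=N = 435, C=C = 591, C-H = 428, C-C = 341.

Bonds broken (reactants):
  C-C: 2 × 341 = 682
  C-H: 8 × 428 = 3424
  C=C: 1 × 591 = 591
  H-H: 1 × 452 = 452
  Σ(broken) = 5149 kJ
Bonds formed (products):
  C-C: 3 × 341 = 1023
  C-H: 10 × 428 = 4280
  Σ(formed) = 5303 kJ
ΔH = Σ(broken) − Σ(formed) = 5149 − 5303 = −154 kJ

ΔH ≈ −154 kJ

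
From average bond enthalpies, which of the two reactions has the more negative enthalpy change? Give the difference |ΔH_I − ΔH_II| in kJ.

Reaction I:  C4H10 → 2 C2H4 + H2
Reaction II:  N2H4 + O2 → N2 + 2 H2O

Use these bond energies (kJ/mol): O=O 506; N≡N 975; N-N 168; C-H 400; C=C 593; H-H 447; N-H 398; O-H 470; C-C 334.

Reaction II, by 758 kJ

Reaction I:
  Bonds broken (reactants):
    C-C: 3 × 334 = 1002
    C-H: 10 × 400 = 4000
    Σ(broken) = 5002 kJ
  Bonds formed (products):
    C-H: 8 × 400 = 3200
    C=C: 2 × 593 = 1186
    H-H: 1 × 447 = 447
    Σ(formed) = 4833 kJ
  ΔH_I = 5002 − 4833 = +169 kJ
Reaction II:
  Bonds broken (reactants):
    N-H: 4 × 398 = 1592
    N-N: 1 × 168 = 168
    O=O: 1 × 506 = 506
    Σ(broken) = 2266 kJ
  Bonds formed (products):
    N≡N: 1 × 975 = 975
    O-H: 4 × 470 = 1880
    Σ(formed) = 2855 kJ
  ΔH_II = 2266 − 2855 = −589 kJ
ΔH_I − ΔH_II = +758 kJ, so reaction II has the more negative ΔH; |ΔH_I − ΔH_II| = 758 kJ.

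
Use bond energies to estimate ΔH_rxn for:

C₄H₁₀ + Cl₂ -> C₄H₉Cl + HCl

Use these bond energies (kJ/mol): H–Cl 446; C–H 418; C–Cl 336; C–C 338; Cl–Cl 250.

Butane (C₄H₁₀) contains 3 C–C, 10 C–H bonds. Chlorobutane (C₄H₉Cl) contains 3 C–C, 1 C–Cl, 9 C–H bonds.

ΔH ≈ −114 kJ

Bonds broken (reactants):
  C–C: 3 × 338 = 1014
  C–H: 10 × 418 = 4180
  Cl–Cl: 1 × 250 = 250
  Σ(broken) = 5444 kJ
Bonds formed (products):
  C–C: 3 × 338 = 1014
  C–Cl: 1 × 336 = 336
  C–H: 9 × 418 = 3762
  H–Cl: 1 × 446 = 446
  Σ(formed) = 5558 kJ
ΔH = Σ(broken) − Σ(formed) = 5444 − 5558 = −114 kJ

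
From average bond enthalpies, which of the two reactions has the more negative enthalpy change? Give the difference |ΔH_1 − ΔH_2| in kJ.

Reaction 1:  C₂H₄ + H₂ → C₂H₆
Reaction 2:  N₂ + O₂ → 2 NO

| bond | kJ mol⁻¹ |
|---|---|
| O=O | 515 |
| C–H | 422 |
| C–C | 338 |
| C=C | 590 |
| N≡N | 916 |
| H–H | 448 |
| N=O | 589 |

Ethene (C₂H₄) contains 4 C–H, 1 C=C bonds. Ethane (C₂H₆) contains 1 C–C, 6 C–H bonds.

Reaction 1:
  Bonds broken (reactants):
    C–H: 4 × 422 = 1688
    C=C: 1 × 590 = 590
    H–H: 1 × 448 = 448
    Σ(broken) = 2726 kJ
  Bonds formed (products):
    C–C: 1 × 338 = 338
    C–H: 6 × 422 = 2532
    Σ(formed) = 2870 kJ
  ΔH_1 = 2726 − 2870 = −144 kJ
Reaction 2:
  Bonds broken (reactants):
    N≡N: 1 × 916 = 916
    O=O: 1 × 515 = 515
    Σ(broken) = 1431 kJ
  Bonds formed (products):
    N=O: 2 × 589 = 1178
    Σ(formed) = 1178 kJ
  ΔH_2 = 1431 − 1178 = +253 kJ
ΔH_1 − ΔH_2 = −397 kJ, so reaction 1 has the more negative ΔH; |ΔH_1 − ΔH_2| = 397 kJ.

Reaction 1, by 397 kJ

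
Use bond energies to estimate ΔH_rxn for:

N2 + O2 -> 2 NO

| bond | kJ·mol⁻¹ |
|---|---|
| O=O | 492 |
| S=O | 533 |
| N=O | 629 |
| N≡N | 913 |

ΔH ≈ +147 kJ

Bonds broken (reactants):
  N≡N: 1 × 913 = 913
  O=O: 1 × 492 = 492
  Σ(broken) = 1405 kJ
Bonds formed (products):
  N=O: 2 × 629 = 1258
  Σ(formed) = 1258 kJ
ΔH = Σ(broken) − Σ(formed) = 1405 − 1258 = +147 kJ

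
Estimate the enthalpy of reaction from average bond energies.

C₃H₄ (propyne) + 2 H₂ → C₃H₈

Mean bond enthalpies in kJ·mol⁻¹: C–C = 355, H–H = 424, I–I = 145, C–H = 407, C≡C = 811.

ΔH ≈ −324 kJ

Bonds broken (reactants):
  C≡C: 1 × 811 = 811
  C–C: 1 × 355 = 355
  C–H: 4 × 407 = 1628
  H–H: 2 × 424 = 848
  Σ(broken) = 3642 kJ
Bonds formed (products):
  C–C: 2 × 355 = 710
  C–H: 8 × 407 = 3256
  Σ(formed) = 3966 kJ
ΔH = Σ(broken) − Σ(formed) = 3642 − 3966 = −324 kJ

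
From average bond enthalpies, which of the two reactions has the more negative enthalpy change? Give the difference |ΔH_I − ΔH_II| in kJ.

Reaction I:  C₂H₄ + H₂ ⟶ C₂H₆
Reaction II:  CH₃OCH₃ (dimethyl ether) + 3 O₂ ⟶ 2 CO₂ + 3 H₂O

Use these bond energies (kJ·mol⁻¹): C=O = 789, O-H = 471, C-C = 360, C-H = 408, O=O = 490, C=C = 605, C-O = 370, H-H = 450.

Reaction II, by 1203 kJ

Reaction I:
  Bonds broken (reactants):
    C-H: 4 × 408 = 1632
    C=C: 1 × 605 = 605
    H-H: 1 × 450 = 450
    Σ(broken) = 2687 kJ
  Bonds formed (products):
    C-C: 1 × 360 = 360
    C-H: 6 × 408 = 2448
    Σ(formed) = 2808 kJ
  ΔH_I = 2687 − 2808 = −121 kJ
Reaction II:
  Bonds broken (reactants):
    C-H: 6 × 408 = 2448
    C-O: 2 × 370 = 740
    O=O: 3 × 490 = 1470
    Σ(broken) = 4658 kJ
  Bonds formed (products):
    C=O: 4 × 789 = 3156
    O-H: 6 × 471 = 2826
    Σ(formed) = 5982 kJ
  ΔH_II = 4658 − 5982 = −1324 kJ
ΔH_I − ΔH_II = +1203 kJ, so reaction II has the more negative ΔH; |ΔH_I − ΔH_II| = 1203 kJ.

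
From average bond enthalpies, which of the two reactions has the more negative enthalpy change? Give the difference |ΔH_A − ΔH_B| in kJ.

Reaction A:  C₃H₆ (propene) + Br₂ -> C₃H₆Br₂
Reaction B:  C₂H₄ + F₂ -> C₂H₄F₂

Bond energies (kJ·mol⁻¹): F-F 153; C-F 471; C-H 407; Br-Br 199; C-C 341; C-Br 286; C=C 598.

Reaction A:
  Bonds broken (reactants):
    Br-Br: 1 × 199 = 199
    C-C: 1 × 341 = 341
    C-H: 6 × 407 = 2442
    C=C: 1 × 598 = 598
    Σ(broken) = 3580 kJ
  Bonds formed (products):
    C-Br: 2 × 286 = 572
    C-C: 2 × 341 = 682
    C-H: 6 × 407 = 2442
    Σ(formed) = 3696 kJ
  ΔH_A = 3580 − 3696 = −116 kJ
Reaction B:
  Bonds broken (reactants):
    C-H: 4 × 407 = 1628
    C=C: 1 × 598 = 598
    F-F: 1 × 153 = 153
    Σ(broken) = 2379 kJ
  Bonds formed (products):
    C-C: 1 × 341 = 341
    C-F: 2 × 471 = 942
    C-H: 4 × 407 = 1628
    Σ(formed) = 2911 kJ
  ΔH_B = 2379 − 2911 = −532 kJ
ΔH_A − ΔH_B = +416 kJ, so reaction B has the more negative ΔH; |ΔH_A − ΔH_B| = 416 kJ.

Reaction B, by 416 kJ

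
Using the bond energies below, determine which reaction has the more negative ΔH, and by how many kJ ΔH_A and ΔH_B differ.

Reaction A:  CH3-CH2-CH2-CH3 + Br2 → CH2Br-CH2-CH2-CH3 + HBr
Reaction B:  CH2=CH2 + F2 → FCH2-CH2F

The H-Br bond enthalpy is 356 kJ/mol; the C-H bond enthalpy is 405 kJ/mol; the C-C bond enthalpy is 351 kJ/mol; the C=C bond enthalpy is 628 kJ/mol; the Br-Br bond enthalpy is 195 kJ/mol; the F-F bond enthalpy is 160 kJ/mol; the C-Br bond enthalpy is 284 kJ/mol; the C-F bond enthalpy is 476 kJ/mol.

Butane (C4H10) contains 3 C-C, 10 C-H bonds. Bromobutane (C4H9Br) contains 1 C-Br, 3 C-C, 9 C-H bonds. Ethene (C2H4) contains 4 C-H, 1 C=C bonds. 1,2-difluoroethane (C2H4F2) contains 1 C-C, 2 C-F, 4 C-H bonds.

Reaction B, by 475 kJ

Reaction A:
  Bonds broken (reactants):
    Br-Br: 1 × 195 = 195
    C-C: 3 × 351 = 1053
    C-H: 10 × 405 = 4050
    Σ(broken) = 5298 kJ
  Bonds formed (products):
    C-Br: 1 × 284 = 284
    C-C: 3 × 351 = 1053
    C-H: 9 × 405 = 3645
    H-Br: 1 × 356 = 356
    Σ(formed) = 5338 kJ
  ΔH_A = 5298 − 5338 = −40 kJ
Reaction B:
  Bonds broken (reactants):
    C-H: 4 × 405 = 1620
    C=C: 1 × 628 = 628
    F-F: 1 × 160 = 160
    Σ(broken) = 2408 kJ
  Bonds formed (products):
    C-C: 1 × 351 = 351
    C-F: 2 × 476 = 952
    C-H: 4 × 405 = 1620
    Σ(formed) = 2923 kJ
  ΔH_B = 2408 − 2923 = −515 kJ
ΔH_A − ΔH_B = +475 kJ, so reaction B has the more negative ΔH; |ΔH_A − ΔH_B| = 475 kJ.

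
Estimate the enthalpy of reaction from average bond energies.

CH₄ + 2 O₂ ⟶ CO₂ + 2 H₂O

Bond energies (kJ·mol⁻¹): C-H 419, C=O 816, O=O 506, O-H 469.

ΔH ≈ −820 kJ

Bonds broken (reactants):
  C-H: 4 × 419 = 1676
  O=O: 2 × 506 = 1012
  Σ(broken) = 2688 kJ
Bonds formed (products):
  C=O: 2 × 816 = 1632
  O-H: 4 × 469 = 1876
  Σ(formed) = 3508 kJ
ΔH = Σ(broken) − Σ(formed) = 2688 − 3508 = −820 kJ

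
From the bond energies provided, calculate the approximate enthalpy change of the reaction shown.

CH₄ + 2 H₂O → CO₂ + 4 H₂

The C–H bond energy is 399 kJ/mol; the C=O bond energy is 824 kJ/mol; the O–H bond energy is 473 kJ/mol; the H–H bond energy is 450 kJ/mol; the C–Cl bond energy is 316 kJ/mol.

ΔH ≈ +40 kJ

Bonds broken (reactants):
  C–H: 4 × 399 = 1596
  O–H: 4 × 473 = 1892
  Σ(broken) = 3488 kJ
Bonds formed (products):
  C=O: 2 × 824 = 1648
  H–H: 4 × 450 = 1800
  Σ(formed) = 3448 kJ
ΔH = Σ(broken) − Σ(formed) = 3488 − 3448 = +40 kJ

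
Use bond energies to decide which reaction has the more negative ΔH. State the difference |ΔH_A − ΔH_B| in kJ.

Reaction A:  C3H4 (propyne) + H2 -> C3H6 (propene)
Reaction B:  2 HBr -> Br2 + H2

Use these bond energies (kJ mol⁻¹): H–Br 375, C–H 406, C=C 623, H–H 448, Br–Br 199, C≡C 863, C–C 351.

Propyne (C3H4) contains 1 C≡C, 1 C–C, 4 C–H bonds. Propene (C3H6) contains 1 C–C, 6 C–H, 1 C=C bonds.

Reaction A:
  Bonds broken (reactants):
    C≡C: 1 × 863 = 863
    C–C: 1 × 351 = 351
    C–H: 4 × 406 = 1624
    H–H: 1 × 448 = 448
    Σ(broken) = 3286 kJ
  Bonds formed (products):
    C–C: 1 × 351 = 351
    C–H: 6 × 406 = 2436
    C=C: 1 × 623 = 623
    Σ(formed) = 3410 kJ
  ΔH_A = 3286 − 3410 = −124 kJ
Reaction B:
  Bonds broken (reactants):
    H–Br: 2 × 375 = 750
    Σ(broken) = 750 kJ
  Bonds formed (products):
    Br–Br: 1 × 199 = 199
    H–H: 1 × 448 = 448
    Σ(formed) = 647 kJ
  ΔH_B = 750 − 647 = +103 kJ
ΔH_A − ΔH_B = −227 kJ, so reaction A has the more negative ΔH; |ΔH_A − ΔH_B| = 227 kJ.

Reaction A, by 227 kJ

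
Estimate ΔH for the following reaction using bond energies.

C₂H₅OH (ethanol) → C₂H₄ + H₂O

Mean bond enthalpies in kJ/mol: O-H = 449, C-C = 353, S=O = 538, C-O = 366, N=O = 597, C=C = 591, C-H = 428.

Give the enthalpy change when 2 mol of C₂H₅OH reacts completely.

ΔH = +214 kJ

Bonds broken (reactants):
  C-C: 1 × 353 = 353
  C-H: 5 × 428 = 2140
  C-O: 1 × 366 = 366
  O-H: 1 × 449 = 449
  Σ(broken) = 3308 kJ
Bonds formed (products):
  C-H: 4 × 428 = 1712
  C=C: 1 × 591 = 591
  O-H: 2 × 449 = 898
  Σ(formed) = 3201 kJ
ΔH = Σ(broken) − Σ(formed) = 3308 − 3201 = +107 kJ
For 2× the reaction as written: 2 × (+107) = +214 kJ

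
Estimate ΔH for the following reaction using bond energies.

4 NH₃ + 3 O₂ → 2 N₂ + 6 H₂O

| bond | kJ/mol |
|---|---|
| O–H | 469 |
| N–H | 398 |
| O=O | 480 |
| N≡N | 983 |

Bonds broken (reactants):
  N–H: 12 × 398 = 4776
  O=O: 3 × 480 = 1440
  Σ(broken) = 6216 kJ
Bonds formed (products):
  N≡N: 2 × 983 = 1966
  O–H: 12 × 469 = 5628
  Σ(formed) = 7594 kJ
ΔH = Σ(broken) − Σ(formed) = 6216 − 7594 = −1378 kJ

ΔH ≈ −1378 kJ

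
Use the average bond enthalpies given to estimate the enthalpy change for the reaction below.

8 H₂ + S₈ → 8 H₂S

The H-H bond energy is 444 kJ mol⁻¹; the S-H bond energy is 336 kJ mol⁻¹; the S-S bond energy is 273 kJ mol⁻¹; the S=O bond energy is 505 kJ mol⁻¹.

Bonds broken (reactants):
  H-H: 8 × 444 = 3552
  S-S: 8 × 273 = 2184
  Σ(broken) = 5736 kJ
Bonds formed (products):
  S-H: 16 × 336 = 5376
  Σ(formed) = 5376 kJ
ΔH = Σ(broken) − Σ(formed) = 5736 − 5376 = +360 kJ

ΔH ≈ +360 kJ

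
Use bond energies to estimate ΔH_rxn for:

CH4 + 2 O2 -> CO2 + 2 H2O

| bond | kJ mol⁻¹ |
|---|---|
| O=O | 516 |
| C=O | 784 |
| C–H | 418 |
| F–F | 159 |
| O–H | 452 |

Bonds broken (reactants):
  C–H: 4 × 418 = 1672
  O=O: 2 × 516 = 1032
  Σ(broken) = 2704 kJ
Bonds formed (products):
  C=O: 2 × 784 = 1568
  O–H: 4 × 452 = 1808
  Σ(formed) = 3376 kJ
ΔH = Σ(broken) − Σ(formed) = 2704 − 3376 = −672 kJ

ΔH ≈ −672 kJ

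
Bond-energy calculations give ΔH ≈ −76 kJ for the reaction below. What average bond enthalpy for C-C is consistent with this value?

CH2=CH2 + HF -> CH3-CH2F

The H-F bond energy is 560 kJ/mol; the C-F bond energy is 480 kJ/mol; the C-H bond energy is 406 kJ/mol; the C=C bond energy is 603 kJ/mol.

Let D be the C-C bond energy.
Σ(broken) = 4×406 + 1×603 + 1×560 = 2787
Σ(formed) = 1×D + 1×480 + 5×406 = 2510 + D
ΔH = Σ(broken) − Σ(formed) = (2787) − (2510 + D) = +277 − D
Setting this equal to −76 kJ gives D = 353 kJ/mol.

D(C-C) ≈ 353 kJ/mol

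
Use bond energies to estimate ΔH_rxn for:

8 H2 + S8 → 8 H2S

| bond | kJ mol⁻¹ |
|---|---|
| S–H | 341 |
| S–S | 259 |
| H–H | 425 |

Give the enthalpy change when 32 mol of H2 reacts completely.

Bonds broken (reactants):
  H–H: 8 × 425 = 3400
  S–S: 8 × 259 = 2072
  Σ(broken) = 5472 kJ
Bonds formed (products):
  S–H: 16 × 341 = 5456
  Σ(formed) = 5456 kJ
ΔH = Σ(broken) − Σ(formed) = 5472 − 5456 = +16 kJ
For 4× the reaction as written: 4 × (+16) = +64 kJ

ΔH = +64 kJ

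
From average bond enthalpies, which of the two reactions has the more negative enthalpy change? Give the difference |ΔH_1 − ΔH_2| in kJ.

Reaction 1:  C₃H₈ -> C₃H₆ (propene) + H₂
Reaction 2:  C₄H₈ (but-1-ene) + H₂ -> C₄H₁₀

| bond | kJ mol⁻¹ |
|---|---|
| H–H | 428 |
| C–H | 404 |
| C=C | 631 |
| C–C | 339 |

Reaction 1:
  Bonds broken (reactants):
    C–C: 2 × 339 = 678
    C–H: 8 × 404 = 3232
    Σ(broken) = 3910 kJ
  Bonds formed (products):
    C–C: 1 × 339 = 339
    C–H: 6 × 404 = 2424
    C=C: 1 × 631 = 631
    H–H: 1 × 428 = 428
    Σ(formed) = 3822 kJ
  ΔH_1 = 3910 − 3822 = +88 kJ
Reaction 2:
  Bonds broken (reactants):
    C–C: 2 × 339 = 678
    C–H: 8 × 404 = 3232
    C=C: 1 × 631 = 631
    H–H: 1 × 428 = 428
    Σ(broken) = 4969 kJ
  Bonds formed (products):
    C–C: 3 × 339 = 1017
    C–H: 10 × 404 = 4040
    Σ(formed) = 5057 kJ
  ΔH_2 = 4969 − 5057 = −88 kJ
ΔH_1 − ΔH_2 = +176 kJ, so reaction 2 has the more negative ΔH; |ΔH_1 − ΔH_2| = 176 kJ.

Reaction 2, by 176 kJ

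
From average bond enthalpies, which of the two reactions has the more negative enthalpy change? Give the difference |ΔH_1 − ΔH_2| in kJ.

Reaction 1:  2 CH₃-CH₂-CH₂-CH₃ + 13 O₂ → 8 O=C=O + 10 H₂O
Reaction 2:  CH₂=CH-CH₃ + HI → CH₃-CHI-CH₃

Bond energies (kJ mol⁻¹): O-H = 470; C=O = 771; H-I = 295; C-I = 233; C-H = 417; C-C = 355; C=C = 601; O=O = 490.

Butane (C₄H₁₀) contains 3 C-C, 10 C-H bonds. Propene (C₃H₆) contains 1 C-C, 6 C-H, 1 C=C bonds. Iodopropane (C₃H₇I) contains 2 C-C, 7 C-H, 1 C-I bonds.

Reaction 1, by 4787 kJ

Reaction 1:
  Bonds broken (reactants):
    C-C: 6 × 355 = 2130
    C-H: 20 × 417 = 8340
    O=O: 13 × 490 = 6370
    Σ(broken) = 16840 kJ
  Bonds formed (products):
    C=O: 16 × 771 = 12336
    O-H: 20 × 470 = 9400
    Σ(formed) = 21736 kJ
  ΔH_1 = 16840 − 21736 = −4896 kJ
Reaction 2:
  Bonds broken (reactants):
    C-C: 1 × 355 = 355
    C-H: 6 × 417 = 2502
    C=C: 1 × 601 = 601
    H-I: 1 × 295 = 295
    Σ(broken) = 3753 kJ
  Bonds formed (products):
    C-C: 2 × 355 = 710
    C-H: 7 × 417 = 2919
    C-I: 1 × 233 = 233
    Σ(formed) = 3862 kJ
  ΔH_2 = 3753 − 3862 = −109 kJ
ΔH_1 − ΔH_2 = −4787 kJ, so reaction 1 has the more negative ΔH; |ΔH_1 − ΔH_2| = 4787 kJ.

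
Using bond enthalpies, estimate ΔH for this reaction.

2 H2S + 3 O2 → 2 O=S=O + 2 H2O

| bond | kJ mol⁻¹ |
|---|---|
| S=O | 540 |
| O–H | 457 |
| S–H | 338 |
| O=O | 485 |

Bonds broken (reactants):
  O=O: 3 × 485 = 1455
  S–H: 4 × 338 = 1352
  Σ(broken) = 2807 kJ
Bonds formed (products):
  O–H: 4 × 457 = 1828
  S=O: 4 × 540 = 2160
  Σ(formed) = 3988 kJ
ΔH = Σ(broken) − Σ(formed) = 2807 − 3988 = −1181 kJ

ΔH ≈ −1181 kJ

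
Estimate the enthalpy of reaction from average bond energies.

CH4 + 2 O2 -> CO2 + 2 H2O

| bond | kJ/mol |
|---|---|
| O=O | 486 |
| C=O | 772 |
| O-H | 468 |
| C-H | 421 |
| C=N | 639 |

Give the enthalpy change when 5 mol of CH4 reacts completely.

ΔH = −3800 kJ

Bonds broken (reactants):
  C-H: 4 × 421 = 1684
  O=O: 2 × 486 = 972
  Σ(broken) = 2656 kJ
Bonds formed (products):
  C=O: 2 × 772 = 1544
  O-H: 4 × 468 = 1872
  Σ(formed) = 3416 kJ
ΔH = Σ(broken) − Σ(formed) = 2656 − 3416 = −760 kJ
For 5× the reaction as written: 5 × (−760) = −3800 kJ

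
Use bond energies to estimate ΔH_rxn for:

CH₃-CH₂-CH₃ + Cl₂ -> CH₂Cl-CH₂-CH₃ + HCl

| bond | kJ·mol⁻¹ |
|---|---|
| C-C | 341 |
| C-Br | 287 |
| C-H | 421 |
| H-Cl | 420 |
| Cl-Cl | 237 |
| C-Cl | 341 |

Bonds broken (reactants):
  C-C: 2 × 341 = 682
  C-H: 8 × 421 = 3368
  Cl-Cl: 1 × 237 = 237
  Σ(broken) = 4287 kJ
Bonds formed (products):
  C-C: 2 × 341 = 682
  C-Cl: 1 × 341 = 341
  C-H: 7 × 421 = 2947
  H-Cl: 1 × 420 = 420
  Σ(formed) = 4390 kJ
ΔH = Σ(broken) − Σ(formed) = 4287 − 4390 = −103 kJ

ΔH ≈ −103 kJ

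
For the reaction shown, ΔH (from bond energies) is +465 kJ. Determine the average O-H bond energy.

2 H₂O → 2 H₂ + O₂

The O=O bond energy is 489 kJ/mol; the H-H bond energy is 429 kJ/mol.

Let D be the O-H bond energy.
Σ(broken) = 4×D = 4D
Σ(formed) = 2×429 + 1×489 = 1347
ΔH = Σ(broken) − Σ(formed) = (4D) − (1347) = −1347 + 4D
Setting this equal to +465 kJ gives 4D = 1812, so D = 453 kJ/mol.

D(O-H) ≈ 453 kJ/mol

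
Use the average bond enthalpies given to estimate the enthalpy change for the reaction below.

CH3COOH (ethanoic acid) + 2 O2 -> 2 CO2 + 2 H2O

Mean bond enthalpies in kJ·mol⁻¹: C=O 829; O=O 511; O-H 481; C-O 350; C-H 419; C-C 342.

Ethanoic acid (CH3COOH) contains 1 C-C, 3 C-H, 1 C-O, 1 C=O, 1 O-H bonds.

Bonds broken (reactants):
  C-C: 1 × 342 = 342
  C-H: 3 × 419 = 1257
  C-O: 1 × 350 = 350
  C=O: 1 × 829 = 829
  O-H: 1 × 481 = 481
  O=O: 2 × 511 = 1022
  Σ(broken) = 4281 kJ
Bonds formed (products):
  C=O: 4 × 829 = 3316
  O-H: 4 × 481 = 1924
  Σ(formed) = 5240 kJ
ΔH = Σ(broken) − Σ(formed) = 4281 − 5240 = −959 kJ

ΔH ≈ −959 kJ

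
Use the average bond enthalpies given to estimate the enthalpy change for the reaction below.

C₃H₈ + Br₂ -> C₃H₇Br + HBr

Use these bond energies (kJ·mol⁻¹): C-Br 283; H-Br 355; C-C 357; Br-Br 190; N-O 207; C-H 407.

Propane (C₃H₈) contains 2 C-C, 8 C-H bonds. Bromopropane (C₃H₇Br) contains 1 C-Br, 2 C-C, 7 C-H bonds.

ΔH ≈ −41 kJ

Bonds broken (reactants):
  Br-Br: 1 × 190 = 190
  C-C: 2 × 357 = 714
  C-H: 8 × 407 = 3256
  Σ(broken) = 4160 kJ
Bonds formed (products):
  C-Br: 1 × 283 = 283
  C-C: 2 × 357 = 714
  C-H: 7 × 407 = 2849
  H-Br: 1 × 355 = 355
  Σ(formed) = 4201 kJ
ΔH = Σ(broken) − Σ(formed) = 4160 − 4201 = −41 kJ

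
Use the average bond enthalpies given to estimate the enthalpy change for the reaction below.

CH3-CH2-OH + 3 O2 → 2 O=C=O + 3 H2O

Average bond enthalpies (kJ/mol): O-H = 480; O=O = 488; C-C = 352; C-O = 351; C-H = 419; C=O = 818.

Bonds broken (reactants):
  C-C: 1 × 352 = 352
  C-H: 5 × 419 = 2095
  C-O: 1 × 351 = 351
  O-H: 1 × 480 = 480
  O=O: 3 × 488 = 1464
  Σ(broken) = 4742 kJ
Bonds formed (products):
  C=O: 4 × 818 = 3272
  O-H: 6 × 480 = 2880
  Σ(formed) = 6152 kJ
ΔH = Σ(broken) − Σ(formed) = 4742 − 6152 = −1410 kJ

ΔH ≈ −1410 kJ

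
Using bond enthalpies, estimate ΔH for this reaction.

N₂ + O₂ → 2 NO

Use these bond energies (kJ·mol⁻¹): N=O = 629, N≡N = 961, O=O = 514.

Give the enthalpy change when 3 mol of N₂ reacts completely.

Bonds broken (reactants):
  N≡N: 1 × 961 = 961
  O=O: 1 × 514 = 514
  Σ(broken) = 1475 kJ
Bonds formed (products):
  N=O: 2 × 629 = 1258
  Σ(formed) = 1258 kJ
ΔH = Σ(broken) − Σ(formed) = 1475 − 1258 = +217 kJ
For 3× the reaction as written: 3 × (+217) = +651 kJ

ΔH = +651 kJ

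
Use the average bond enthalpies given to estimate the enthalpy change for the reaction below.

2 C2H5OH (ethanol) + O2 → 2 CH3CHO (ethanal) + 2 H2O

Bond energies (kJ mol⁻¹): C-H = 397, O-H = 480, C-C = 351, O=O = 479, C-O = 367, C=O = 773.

Bonds broken (reactants):
  C-C: 2 × 351 = 702
  C-H: 10 × 397 = 3970
  C-O: 2 × 367 = 734
  O-H: 2 × 480 = 960
  O=O: 1 × 479 = 479
  Σ(broken) = 6845 kJ
Bonds formed (products):
  C-C: 2 × 351 = 702
  C-H: 8 × 397 = 3176
  C=O: 2 × 773 = 1546
  O-H: 4 × 480 = 1920
  Σ(formed) = 7344 kJ
ΔH = Σ(broken) − Σ(formed) = 6845 − 7344 = −499 kJ

ΔH ≈ −499 kJ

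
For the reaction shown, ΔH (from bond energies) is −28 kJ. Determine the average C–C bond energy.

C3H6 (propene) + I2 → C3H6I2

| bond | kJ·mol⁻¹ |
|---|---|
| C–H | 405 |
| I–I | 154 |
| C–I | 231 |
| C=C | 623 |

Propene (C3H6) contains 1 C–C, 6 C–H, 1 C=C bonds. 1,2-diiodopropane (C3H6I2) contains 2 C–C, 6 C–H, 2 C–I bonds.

Let D be the C–C bond energy.
Σ(broken) = 1×D + 6×405 + 1×623 + 1×154 = 3207 + D
Σ(formed) = 2×D + 6×405 + 2×231 = 2892 + 2D
ΔH = Σ(broken) − Σ(formed) = (3207 + D) − (2892 + 2D) = +315 − D
Setting this equal to −28 kJ gives D = 343 kJ/mol.

D(C–C) ≈ 343 kJ/mol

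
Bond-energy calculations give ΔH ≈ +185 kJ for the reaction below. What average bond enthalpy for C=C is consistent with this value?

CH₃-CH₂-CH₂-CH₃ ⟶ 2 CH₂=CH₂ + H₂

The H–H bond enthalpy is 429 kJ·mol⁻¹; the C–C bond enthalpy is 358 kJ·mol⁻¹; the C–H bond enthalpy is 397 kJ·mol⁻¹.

D(C=C) ≈ 627 kJ/mol

Let D be the C=C bond energy.
Σ(broken) = 3×358 + 10×397 = 5044
Σ(formed) = 8×397 + 2×D + 1×429 = 3605 + 2D
ΔH = Σ(broken) − Σ(formed) = (5044) − (3605 + 2D) = +1439 − 2D
Setting this equal to +185 kJ gives 2D = 1254, so D = 627 kJ/mol.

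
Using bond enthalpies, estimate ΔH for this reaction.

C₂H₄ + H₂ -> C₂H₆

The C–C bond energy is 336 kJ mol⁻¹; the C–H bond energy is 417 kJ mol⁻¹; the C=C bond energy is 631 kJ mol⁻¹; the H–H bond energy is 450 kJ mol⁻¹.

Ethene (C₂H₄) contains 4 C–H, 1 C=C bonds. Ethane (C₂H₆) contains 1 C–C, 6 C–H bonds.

Bonds broken (reactants):
  C–H: 4 × 417 = 1668
  C=C: 1 × 631 = 631
  H–H: 1 × 450 = 450
  Σ(broken) = 2749 kJ
Bonds formed (products):
  C–C: 1 × 336 = 336
  C–H: 6 × 417 = 2502
  Σ(formed) = 2838 kJ
ΔH = Σ(broken) − Σ(formed) = 2749 − 2838 = −89 kJ

ΔH ≈ −89 kJ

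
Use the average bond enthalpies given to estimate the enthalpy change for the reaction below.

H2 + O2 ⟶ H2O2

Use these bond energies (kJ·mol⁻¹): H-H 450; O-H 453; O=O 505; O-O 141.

Bonds broken (reactants):
  H-H: 1 × 450 = 450
  O=O: 1 × 505 = 505
  Σ(broken) = 955 kJ
Bonds formed (products):
  O-H: 2 × 453 = 906
  O-O: 1 × 141 = 141
  Σ(formed) = 1047 kJ
ΔH = Σ(broken) − Σ(formed) = 955 − 1047 = −92 kJ

ΔH ≈ −92 kJ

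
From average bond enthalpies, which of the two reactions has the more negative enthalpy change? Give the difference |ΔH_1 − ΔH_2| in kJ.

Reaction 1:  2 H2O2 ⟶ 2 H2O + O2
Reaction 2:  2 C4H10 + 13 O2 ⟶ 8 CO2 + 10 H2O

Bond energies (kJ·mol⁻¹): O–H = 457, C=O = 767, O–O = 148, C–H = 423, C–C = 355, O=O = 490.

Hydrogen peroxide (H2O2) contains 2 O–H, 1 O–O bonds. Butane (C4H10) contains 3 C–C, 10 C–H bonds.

Reaction 2, by 4258 kJ

Reaction 1:
  Bonds broken (reactants):
    O–H: 4 × 457 = 1828
    O–O: 2 × 148 = 296
    Σ(broken) = 2124 kJ
  Bonds formed (products):
    O–H: 4 × 457 = 1828
    O=O: 1 × 490 = 490
    Σ(formed) = 2318 kJ
  ΔH_1 = 2124 − 2318 = −194 kJ
Reaction 2:
  Bonds broken (reactants):
    C–C: 6 × 355 = 2130
    C–H: 20 × 423 = 8460
    O=O: 13 × 490 = 6370
    Σ(broken) = 16960 kJ
  Bonds formed (products):
    C=O: 16 × 767 = 12272
    O–H: 20 × 457 = 9140
    Σ(formed) = 21412 kJ
  ΔH_2 = 16960 − 21412 = −4452 kJ
ΔH_1 − ΔH_2 = +4258 kJ, so reaction 2 has the more negative ΔH; |ΔH_1 − ΔH_2| = 4258 kJ.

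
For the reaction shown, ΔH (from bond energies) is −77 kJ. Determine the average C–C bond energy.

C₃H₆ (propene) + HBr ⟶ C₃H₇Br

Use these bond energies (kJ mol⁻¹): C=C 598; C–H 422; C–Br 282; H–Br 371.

Let D be the C–C bond energy.
Σ(broken) = 1×D + 6×422 + 1×598 + 1×371 = 3501 + D
Σ(formed) = 1×282 + 2×D + 7×422 = 3236 + 2D
ΔH = Σ(broken) − Σ(formed) = (3501 + D) − (3236 + 2D) = +265 − D
Setting this equal to −77 kJ gives D = 342 kJ/mol.

D(C–C) ≈ 342 kJ/mol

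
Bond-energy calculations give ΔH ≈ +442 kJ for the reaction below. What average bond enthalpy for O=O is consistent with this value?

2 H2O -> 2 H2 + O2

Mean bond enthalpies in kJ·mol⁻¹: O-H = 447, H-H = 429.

D(O=O) ≈ 488 kJ/mol

Let D be the O=O bond energy.
Σ(broken) = 4×447 = 1788
Σ(formed) = 2×429 + 1×D = 858 + D
ΔH = Σ(broken) − Σ(formed) = (1788) − (858 + D) = +930 − D
Setting this equal to +442 kJ gives D = 488 kJ/mol.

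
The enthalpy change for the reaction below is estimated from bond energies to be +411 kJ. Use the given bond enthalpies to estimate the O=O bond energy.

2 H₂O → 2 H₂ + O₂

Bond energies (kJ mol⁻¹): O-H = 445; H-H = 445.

D(O=O) ≈ 479 kJ/mol

Let D be the O=O bond energy.
Σ(broken) = 4×445 = 1780
Σ(formed) = 2×445 + 1×D = 890 + D
ΔH = Σ(broken) − Σ(formed) = (1780) − (890 + D) = +890 − D
Setting this equal to +411 kJ gives D = 479 kJ/mol.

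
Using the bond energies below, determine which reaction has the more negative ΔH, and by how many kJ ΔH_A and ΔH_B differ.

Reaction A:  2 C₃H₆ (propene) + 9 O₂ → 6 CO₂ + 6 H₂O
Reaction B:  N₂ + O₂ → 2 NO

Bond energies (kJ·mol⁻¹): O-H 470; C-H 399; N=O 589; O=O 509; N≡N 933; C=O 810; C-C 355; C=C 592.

Reaction A, by 4361 kJ

Reaction A:
  Bonds broken (reactants):
    C-C: 2 × 355 = 710
    C-H: 12 × 399 = 4788
    C=C: 2 × 592 = 1184
    O=O: 9 × 509 = 4581
    Σ(broken) = 11263 kJ
  Bonds formed (products):
    C=O: 12 × 810 = 9720
    O-H: 12 × 470 = 5640
    Σ(formed) = 15360 kJ
  ΔH_A = 11263 − 15360 = −4097 kJ
Reaction B:
  Bonds broken (reactants):
    N≡N: 1 × 933 = 933
    O=O: 1 × 509 = 509
    Σ(broken) = 1442 kJ
  Bonds formed (products):
    N=O: 2 × 589 = 1178
    Σ(formed) = 1178 kJ
  ΔH_B = 1442 − 1178 = +264 kJ
ΔH_A − ΔH_B = −4361 kJ, so reaction A has the more negative ΔH; |ΔH_A − ΔH_B| = 4361 kJ.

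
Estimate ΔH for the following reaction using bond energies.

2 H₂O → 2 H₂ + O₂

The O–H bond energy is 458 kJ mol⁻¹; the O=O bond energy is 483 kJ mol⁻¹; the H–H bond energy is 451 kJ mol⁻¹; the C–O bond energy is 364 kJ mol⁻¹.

Bonds broken (reactants):
  O–H: 4 × 458 = 1832
  Σ(broken) = 1832 kJ
Bonds formed (products):
  H–H: 2 × 451 = 902
  O=O: 1 × 483 = 483
  Σ(formed) = 1385 kJ
ΔH = Σ(broken) − Σ(formed) = 1832 − 1385 = +447 kJ

ΔH ≈ +447 kJ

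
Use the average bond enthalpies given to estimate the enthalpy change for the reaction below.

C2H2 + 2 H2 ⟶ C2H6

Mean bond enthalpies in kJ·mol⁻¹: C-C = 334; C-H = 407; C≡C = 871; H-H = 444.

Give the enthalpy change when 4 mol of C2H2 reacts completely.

ΔH = −812 kJ

Bonds broken (reactants):
  C≡C: 1 × 871 = 871
  C-H: 2 × 407 = 814
  H-H: 2 × 444 = 888
  Σ(broken) = 2573 kJ
Bonds formed (products):
  C-C: 1 × 334 = 334
  C-H: 6 × 407 = 2442
  Σ(formed) = 2776 kJ
ΔH = Σ(broken) − Σ(formed) = 2573 − 2776 = −203 kJ
For 4× the reaction as written: 4 × (−203) = −812 kJ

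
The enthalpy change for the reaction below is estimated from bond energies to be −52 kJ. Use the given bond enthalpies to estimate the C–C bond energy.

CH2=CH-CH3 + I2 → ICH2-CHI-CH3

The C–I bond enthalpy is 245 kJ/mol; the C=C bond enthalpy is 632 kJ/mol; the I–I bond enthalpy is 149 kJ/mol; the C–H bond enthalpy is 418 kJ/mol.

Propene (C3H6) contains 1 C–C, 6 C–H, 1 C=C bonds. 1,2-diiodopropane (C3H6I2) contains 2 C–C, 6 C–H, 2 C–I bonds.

Let D be the C–C bond energy.
Σ(broken) = 1×D + 6×418 + 1×632 + 1×149 = 3289 + D
Σ(formed) = 2×D + 6×418 + 2×245 = 2998 + 2D
ΔH = Σ(broken) − Σ(formed) = (3289 + D) − (2998 + 2D) = +291 − D
Setting this equal to −52 kJ gives D = 343 kJ/mol.

D(C–C) ≈ 343 kJ/mol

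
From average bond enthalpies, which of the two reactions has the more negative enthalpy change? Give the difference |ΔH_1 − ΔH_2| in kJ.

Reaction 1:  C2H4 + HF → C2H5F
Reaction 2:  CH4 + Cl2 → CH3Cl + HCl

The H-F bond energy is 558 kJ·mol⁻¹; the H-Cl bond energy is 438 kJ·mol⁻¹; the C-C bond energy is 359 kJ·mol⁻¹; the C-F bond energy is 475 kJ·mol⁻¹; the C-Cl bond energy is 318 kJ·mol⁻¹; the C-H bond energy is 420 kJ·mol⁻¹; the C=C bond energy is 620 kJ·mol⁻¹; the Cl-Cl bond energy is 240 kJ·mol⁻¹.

Reaction 2, by 20 kJ

Reaction 1:
  Bonds broken (reactants):
    C-H: 4 × 420 = 1680
    C=C: 1 × 620 = 620
    H-F: 1 × 558 = 558
    Σ(broken) = 2858 kJ
  Bonds formed (products):
    C-C: 1 × 359 = 359
    C-F: 1 × 475 = 475
    C-H: 5 × 420 = 2100
    Σ(formed) = 2934 kJ
  ΔH_1 = 2858 − 2934 = −76 kJ
Reaction 2:
  Bonds broken (reactants):
    C-H: 4 × 420 = 1680
    Cl-Cl: 1 × 240 = 240
    Σ(broken) = 1920 kJ
  Bonds formed (products):
    C-Cl: 1 × 318 = 318
    C-H: 3 × 420 = 1260
    H-Cl: 1 × 438 = 438
    Σ(formed) = 2016 kJ
  ΔH_2 = 1920 − 2016 = −96 kJ
ΔH_1 − ΔH_2 = +20 kJ, so reaction 2 has the more negative ΔH; |ΔH_1 − ΔH_2| = 20 kJ.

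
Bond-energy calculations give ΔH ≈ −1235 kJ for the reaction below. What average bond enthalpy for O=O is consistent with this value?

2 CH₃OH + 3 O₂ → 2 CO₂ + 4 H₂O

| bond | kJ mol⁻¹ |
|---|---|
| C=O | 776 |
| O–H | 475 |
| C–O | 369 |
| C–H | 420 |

D(O=O) ≈ 487 kJ/mol

Let D be the O=O bond energy.
Σ(broken) = 6×420 + 2×369 + 2×475 + 3×D = 4208 + 3D
Σ(formed) = 4×776 + 8×475 = 6904
ΔH = Σ(broken) − Σ(formed) = (4208 + 3D) − (6904) = −2696 + 3D
Setting this equal to −1235 kJ gives 3D = 1461, so D = 487 kJ/mol.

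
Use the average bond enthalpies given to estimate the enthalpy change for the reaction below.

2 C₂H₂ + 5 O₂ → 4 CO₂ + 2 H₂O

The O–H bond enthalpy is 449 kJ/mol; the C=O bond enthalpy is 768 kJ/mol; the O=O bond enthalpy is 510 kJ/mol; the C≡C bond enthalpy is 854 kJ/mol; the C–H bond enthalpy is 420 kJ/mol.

ΔH ≈ −2002 kJ

Bonds broken (reactants):
  C≡C: 2 × 854 = 1708
  C–H: 4 × 420 = 1680
  O=O: 5 × 510 = 2550
  Σ(broken) = 5938 kJ
Bonds formed (products):
  C=O: 8 × 768 = 6144
  O–H: 4 × 449 = 1796
  Σ(formed) = 7940 kJ
ΔH = Σ(broken) − Σ(formed) = 5938 − 7940 = −2002 kJ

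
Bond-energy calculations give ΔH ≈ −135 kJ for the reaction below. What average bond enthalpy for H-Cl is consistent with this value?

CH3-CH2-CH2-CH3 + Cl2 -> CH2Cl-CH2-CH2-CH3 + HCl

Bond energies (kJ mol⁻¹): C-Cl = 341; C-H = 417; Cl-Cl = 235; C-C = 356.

Let D be the H-Cl bond energy.
Σ(broken) = 3×356 + 10×417 + 1×235 = 5473
Σ(formed) = 3×356 + 1×341 + 9×417 + 1×D = 5162 + D
ΔH = Σ(broken) − Σ(formed) = (5473) − (5162 + D) = +311 − D
Setting this equal to −135 kJ gives D = 446 kJ/mol.

D(H-Cl) ≈ 446 kJ/mol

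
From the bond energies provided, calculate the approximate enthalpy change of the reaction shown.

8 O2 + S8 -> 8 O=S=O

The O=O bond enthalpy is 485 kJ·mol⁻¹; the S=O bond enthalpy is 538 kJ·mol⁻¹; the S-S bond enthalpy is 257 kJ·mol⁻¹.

Bonds broken (reactants):
  O=O: 8 × 485 = 3880
  S-S: 8 × 257 = 2056
  Σ(broken) = 5936 kJ
Bonds formed (products):
  S=O: 16 × 538 = 8608
  Σ(formed) = 8608 kJ
ΔH = Σ(broken) − Σ(formed) = 5936 − 8608 = −2672 kJ

ΔH ≈ −2672 kJ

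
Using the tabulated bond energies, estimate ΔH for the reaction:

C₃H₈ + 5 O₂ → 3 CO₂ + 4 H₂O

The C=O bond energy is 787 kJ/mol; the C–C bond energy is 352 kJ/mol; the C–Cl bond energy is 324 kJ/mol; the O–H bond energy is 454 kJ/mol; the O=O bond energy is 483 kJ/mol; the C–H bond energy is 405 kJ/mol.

ΔH ≈ −1995 kJ

Bonds broken (reactants):
  C–C: 2 × 352 = 704
  C–H: 8 × 405 = 3240
  O=O: 5 × 483 = 2415
  Σ(broken) = 6359 kJ
Bonds formed (products):
  C=O: 6 × 787 = 4722
  O–H: 8 × 454 = 3632
  Σ(formed) = 8354 kJ
ΔH = Σ(broken) − Σ(formed) = 6359 − 8354 = −1995 kJ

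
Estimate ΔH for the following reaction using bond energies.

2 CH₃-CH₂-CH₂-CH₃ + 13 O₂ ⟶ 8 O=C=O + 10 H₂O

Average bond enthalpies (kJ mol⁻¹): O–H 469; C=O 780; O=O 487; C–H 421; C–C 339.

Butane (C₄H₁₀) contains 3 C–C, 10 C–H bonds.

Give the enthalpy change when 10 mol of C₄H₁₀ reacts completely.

ΔH = −25375 kJ

Bonds broken (reactants):
  C–C: 6 × 339 = 2034
  C–H: 20 × 421 = 8420
  O=O: 13 × 487 = 6331
  Σ(broken) = 16785 kJ
Bonds formed (products):
  C=O: 16 × 780 = 12480
  O–H: 20 × 469 = 9380
  Σ(formed) = 21860 kJ
ΔH = Σ(broken) − Σ(formed) = 16785 − 21860 = −5075 kJ
For 5× the reaction as written: 5 × (−5075) = −25375 kJ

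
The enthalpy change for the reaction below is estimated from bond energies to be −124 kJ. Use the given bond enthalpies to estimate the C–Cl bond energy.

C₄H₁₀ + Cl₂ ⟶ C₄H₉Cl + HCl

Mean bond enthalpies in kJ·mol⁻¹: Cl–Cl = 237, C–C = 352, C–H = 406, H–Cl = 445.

Let D be the C–Cl bond energy.
Σ(broken) = 3×352 + 10×406 + 1×237 = 5353
Σ(formed) = 3×352 + 1×D + 9×406 + 1×445 = 5155 + D
ΔH = Σ(broken) − Σ(formed) = (5353) − (5155 + D) = +198 − D
Setting this equal to −124 kJ gives D = 322 kJ/mol.

D(C–Cl) ≈ 322 kJ/mol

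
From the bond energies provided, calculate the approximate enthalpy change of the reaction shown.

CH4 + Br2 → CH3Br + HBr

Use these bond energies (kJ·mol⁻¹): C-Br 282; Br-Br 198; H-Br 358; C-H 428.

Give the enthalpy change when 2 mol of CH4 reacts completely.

ΔH = −28 kJ

Bonds broken (reactants):
  Br-Br: 1 × 198 = 198
  C-H: 4 × 428 = 1712
  Σ(broken) = 1910 kJ
Bonds formed (products):
  C-Br: 1 × 282 = 282
  C-H: 3 × 428 = 1284
  H-Br: 1 × 358 = 358
  Σ(formed) = 1924 kJ
ΔH = Σ(broken) − Σ(formed) = 1910 − 1924 = −14 kJ
For 2× the reaction as written: 2 × (−14) = −28 kJ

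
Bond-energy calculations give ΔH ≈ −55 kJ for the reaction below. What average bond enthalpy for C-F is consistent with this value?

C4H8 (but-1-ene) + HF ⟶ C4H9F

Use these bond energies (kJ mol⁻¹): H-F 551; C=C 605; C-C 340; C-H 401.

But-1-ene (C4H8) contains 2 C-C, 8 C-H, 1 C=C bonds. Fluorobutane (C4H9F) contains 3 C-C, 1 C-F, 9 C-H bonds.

Let D be the C-F bond energy.
Σ(broken) = 2×340 + 8×401 + 1×605 + 1×551 = 5044
Σ(formed) = 3×340 + 1×D + 9×401 = 4629 + D
ΔH = Σ(broken) − Σ(formed) = (5044) − (4629 + D) = +415 − D
Setting this equal to −55 kJ gives D = 470 kJ/mol.

D(C-F) ≈ 470 kJ/mol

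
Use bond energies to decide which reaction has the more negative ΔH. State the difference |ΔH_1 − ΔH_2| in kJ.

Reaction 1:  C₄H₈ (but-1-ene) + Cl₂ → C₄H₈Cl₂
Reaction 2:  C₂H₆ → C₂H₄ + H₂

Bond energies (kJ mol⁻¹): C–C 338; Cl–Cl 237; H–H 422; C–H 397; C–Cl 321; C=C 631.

Reaction 1, by 191 kJ

Reaction 1:
  Bonds broken (reactants):
    C–C: 2 × 338 = 676
    C–H: 8 × 397 = 3176
    C=C: 1 × 631 = 631
    Cl–Cl: 1 × 237 = 237
    Σ(broken) = 4720 kJ
  Bonds formed (products):
    C–C: 3 × 338 = 1014
    C–Cl: 2 × 321 = 642
    C–H: 8 × 397 = 3176
    Σ(formed) = 4832 kJ
  ΔH_1 = 4720 − 4832 = −112 kJ
Reaction 2:
  Bonds broken (reactants):
    C–C: 1 × 338 = 338
    C–H: 6 × 397 = 2382
    Σ(broken) = 2720 kJ
  Bonds formed (products):
    C–H: 4 × 397 = 1588
    C=C: 1 × 631 = 631
    H–H: 1 × 422 = 422
    Σ(formed) = 2641 kJ
  ΔH_2 = 2720 − 2641 = +79 kJ
ΔH_1 − ΔH_2 = −191 kJ, so reaction 1 has the more negative ΔH; |ΔH_1 − ΔH_2| = 191 kJ.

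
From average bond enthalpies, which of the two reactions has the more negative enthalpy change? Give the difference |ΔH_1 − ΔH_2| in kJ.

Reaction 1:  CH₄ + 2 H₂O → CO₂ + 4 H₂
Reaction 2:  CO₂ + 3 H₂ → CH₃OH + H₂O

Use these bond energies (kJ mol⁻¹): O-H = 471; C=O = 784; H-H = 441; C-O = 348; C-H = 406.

Reaction 2, by 264 kJ

Reaction 1:
  Bonds broken (reactants):
    C-H: 4 × 406 = 1624
    O-H: 4 × 471 = 1884
    Σ(broken) = 3508 kJ
  Bonds formed (products):
    C=O: 2 × 784 = 1568
    H-H: 4 × 441 = 1764
    Σ(formed) = 3332 kJ
  ΔH_1 = 3508 − 3332 = +176 kJ
Reaction 2:
  Bonds broken (reactants):
    C=O: 2 × 784 = 1568
    H-H: 3 × 441 = 1323
    Σ(broken) = 2891 kJ
  Bonds formed (products):
    C-H: 3 × 406 = 1218
    C-O: 1 × 348 = 348
    O-H: 3 × 471 = 1413
    Σ(formed) = 2979 kJ
  ΔH_2 = 2891 − 2979 = −88 kJ
ΔH_1 − ΔH_2 = +264 kJ, so reaction 2 has the more negative ΔH; |ΔH_1 − ΔH_2| = 264 kJ.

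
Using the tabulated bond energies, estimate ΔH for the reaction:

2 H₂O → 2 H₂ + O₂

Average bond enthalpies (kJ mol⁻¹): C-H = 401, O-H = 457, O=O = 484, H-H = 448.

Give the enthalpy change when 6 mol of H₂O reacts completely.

Bonds broken (reactants):
  O-H: 4 × 457 = 1828
  Σ(broken) = 1828 kJ
Bonds formed (products):
  H-H: 2 × 448 = 896
  O=O: 1 × 484 = 484
  Σ(formed) = 1380 kJ
ΔH = Σ(broken) − Σ(formed) = 1828 − 1380 = +448 kJ
For 3× the reaction as written: 3 × (+448) = +1344 kJ

ΔH = +1344 kJ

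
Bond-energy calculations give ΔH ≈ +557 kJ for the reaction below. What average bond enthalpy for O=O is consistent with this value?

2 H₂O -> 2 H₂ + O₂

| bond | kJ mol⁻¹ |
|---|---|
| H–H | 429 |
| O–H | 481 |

D(O=O) ≈ 509 kJ/mol

Let D be the O=O bond energy.
Σ(broken) = 4×481 = 1924
Σ(formed) = 2×429 + 1×D = 858 + D
ΔH = Σ(broken) − Σ(formed) = (1924) − (858 + D) = +1066 − D
Setting this equal to +557 kJ gives D = 509 kJ/mol.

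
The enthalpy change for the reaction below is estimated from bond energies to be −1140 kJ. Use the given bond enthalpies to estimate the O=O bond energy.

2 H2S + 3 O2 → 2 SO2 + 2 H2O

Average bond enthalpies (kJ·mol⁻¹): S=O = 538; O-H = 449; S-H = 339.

Let D be the O=O bond energy.
Σ(broken) = 3×D + 4×339 = 1356 + 3D
Σ(formed) = 4×449 + 4×538 = 3948
ΔH = Σ(broken) − Σ(formed) = (1356 + 3D) − (3948) = −2592 + 3D
Setting this equal to −1140 kJ gives 3D = 1452, so D = 484 kJ/mol.

D(O=O) ≈ 484 kJ/mol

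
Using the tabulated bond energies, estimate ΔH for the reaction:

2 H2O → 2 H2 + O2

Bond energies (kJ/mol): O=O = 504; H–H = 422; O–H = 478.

ΔH ≈ +564 kJ

Bonds broken (reactants):
  O–H: 4 × 478 = 1912
  Σ(broken) = 1912 kJ
Bonds formed (products):
  H–H: 2 × 422 = 844
  O=O: 1 × 504 = 504
  Σ(formed) = 1348 kJ
ΔH = Σ(broken) − Σ(formed) = 1912 − 1348 = +564 kJ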